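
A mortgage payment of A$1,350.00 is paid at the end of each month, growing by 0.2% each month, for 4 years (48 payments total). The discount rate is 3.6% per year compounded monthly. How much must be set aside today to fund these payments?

Periodic rate r = 0.036/12 per month; n is counted in months.
Growing ordinary annuity: PV = PMT₁ × [1 − ((1+g)/(1+r))^n] / (r − g) = 1,350 × [1 − ((1+0.002)/(1+r))^48] / (r − 0.002) = A$63,115.36.

A$63,115.36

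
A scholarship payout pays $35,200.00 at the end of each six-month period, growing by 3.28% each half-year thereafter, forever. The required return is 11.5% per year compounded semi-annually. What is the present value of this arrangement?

$1,425,101.21

Periodic rate r = 0.115/2 per half-year.
Growing perpetuity (Gordon): PV = PMT₁ / (r − g) = 35,200 / (r − 0.0328) = $1,425,101.21.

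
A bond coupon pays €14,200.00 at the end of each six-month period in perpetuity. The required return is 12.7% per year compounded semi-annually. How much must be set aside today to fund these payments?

€223,622.05

Periodic rate r = 0.127/2 per half-year.
Level perpetuity: PV = PMT / r = 14,200 / (0.127/2) = €223,622.05.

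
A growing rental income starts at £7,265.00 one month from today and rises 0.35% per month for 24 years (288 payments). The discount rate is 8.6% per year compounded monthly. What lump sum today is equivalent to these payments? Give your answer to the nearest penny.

Periodic rate r = 0.086/12 per month; n is counted in months.
Growing ordinary annuity: PV = PMT₁ × [1 − ((1+g)/(1+r))^n] / (r − g) = 7,265 × [1 − ((1+0.0035)/(1+r))^288] / (r − 0.0035) = £1,288,286.33.

£1,288,286.33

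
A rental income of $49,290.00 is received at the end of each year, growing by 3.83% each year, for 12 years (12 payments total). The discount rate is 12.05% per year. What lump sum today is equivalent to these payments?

$359,298.99

Periodic rate r = 0.1205 per year.
Growing ordinary annuity: PV = PMT₁ × [1 − ((1+g)/(1+r))^n] / (r − g) = 49,290 × [1 − ((1+0.0383)/(1+r))^12] / (r − 0.0383) = $359,298.99.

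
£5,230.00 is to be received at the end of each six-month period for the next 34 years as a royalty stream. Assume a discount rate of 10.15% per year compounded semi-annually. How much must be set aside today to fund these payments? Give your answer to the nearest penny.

This is an ordinary annuity: 68 payments of £5,230.00 at the end of each six-month period.
Periodic rate r = 0.1015/2 per half-year; n is counted in half-years.
PV = PMT × [(1 − (1+r)^−n)/r] = 5,230 × [1 − (1+r)^−68] / r = £99,497.00

£99,497.00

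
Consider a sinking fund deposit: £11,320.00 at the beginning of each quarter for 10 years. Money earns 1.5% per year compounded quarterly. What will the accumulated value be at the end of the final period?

This is an annuity due: 40 deposits of £11,320.00 at the beginning of each quarter.
Periodic rate r = 0.015/4 per quarter; n is counted in quarters.
FV = PMT × [((1+r)^n − 1)/r] × (1+r) = 11,320 × [(1+r)^40 − 1] / r × (1+r) = £489,368.11

£489,368.11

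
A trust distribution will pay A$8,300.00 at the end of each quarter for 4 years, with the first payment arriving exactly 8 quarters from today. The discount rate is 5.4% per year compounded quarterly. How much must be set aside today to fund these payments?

Ordinary annuity of 16 payments, first payment at period 8.
Periodic rate r = 0.054/4 per quarter; n is counted in quarters.
The ordinary-annuity PV formula values the stream one period before the first payment (period 7); discount that back 7 periods:
PV₀ = 8,300 × [1 − (1+r)^−16] / r × (1+r)^−7 = A$108,083.49

A$108,083.49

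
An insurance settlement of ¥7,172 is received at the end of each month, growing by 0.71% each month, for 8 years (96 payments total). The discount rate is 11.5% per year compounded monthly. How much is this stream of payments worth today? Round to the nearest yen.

¥608,101

Periodic rate r = 0.115/12 per month; n is counted in months.
Growing ordinary annuity: PV = PMT₁ × [1 − ((1+g)/(1+r))^n] / (r − g) = 7,172 × [1 − ((1+0.0071)/(1+r))^96] / (r − 0.0071) = ¥608,101.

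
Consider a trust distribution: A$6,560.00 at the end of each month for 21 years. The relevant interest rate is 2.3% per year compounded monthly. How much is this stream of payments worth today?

A$1,310,122.97

This is an ordinary annuity: 252 payments of A$6,560.00 at the end of each month.
Periodic rate r = 0.023/12 per month; n is counted in months.
PV = PMT × [(1 − (1+r)^−n)/r] = 6,560 × [1 − (1+r)^−252] / r = A$1,310,122.97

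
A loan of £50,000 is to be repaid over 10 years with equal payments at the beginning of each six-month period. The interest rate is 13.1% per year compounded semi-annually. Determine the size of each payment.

£4,275.79

Level annuity due; solve PV = PMT × [(1 − (1+r)^−n)/r] × (1+r) for PMT.
Periodic rate r = 0.131/2 per half-year; n is counted in half-years.
With n = 20: PMT = 50,000 / ([(1 − (1+r)^−n)/r] × (1+r)) = £4,275.79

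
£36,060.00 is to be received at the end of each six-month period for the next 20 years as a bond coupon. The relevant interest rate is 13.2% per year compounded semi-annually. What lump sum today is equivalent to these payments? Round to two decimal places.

£503,980.45

This is an ordinary annuity: 40 payments of £36,060.00 at the end of each six-month period.
Periodic rate r = 0.132/2 per half-year; n is counted in half-years.
PV = PMT × [(1 − (1+r)^−n)/r] = 36,060 × [1 − (1+r)^−40] / r = £503,980.45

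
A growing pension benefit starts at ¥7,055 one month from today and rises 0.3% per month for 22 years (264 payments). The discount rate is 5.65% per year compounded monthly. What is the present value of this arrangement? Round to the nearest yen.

¥1,494,581

Periodic rate r = 0.0565/12 per month; n is counted in months.
Growing ordinary annuity: PV = PMT₁ × [1 − ((1+g)/(1+r))^n] / (r − g) = 7,055 × [1 − ((1+0.003)/(1+r))^264] / (r − 0.003) = ¥1,494,581.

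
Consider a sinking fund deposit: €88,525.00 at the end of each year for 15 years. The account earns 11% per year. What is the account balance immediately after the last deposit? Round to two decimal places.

€3,045,734.40

This is an ordinary annuity: 15 deposits of €88,525.00 at the end of each year.
Periodic rate r = 0.11 per year.
FV = PMT × [((1+r)^n − 1)/r] = 88,525 × [(1+r)^15 − 1] / r = €3,045,734.40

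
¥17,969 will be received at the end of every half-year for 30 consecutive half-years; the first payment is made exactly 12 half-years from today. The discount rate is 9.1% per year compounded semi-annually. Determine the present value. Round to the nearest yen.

¥178,361

Ordinary annuity of 30 payments, first payment at period 12.
Periodic rate r = 0.091/2 per half-year; n is counted in half-years.
The ordinary-annuity PV formula values the stream one period before the first payment (period 11); discount that back 11 periods:
PV₀ = 17,969 × [1 − (1+r)^−30] / r × (1+r)^−11 = ¥178,361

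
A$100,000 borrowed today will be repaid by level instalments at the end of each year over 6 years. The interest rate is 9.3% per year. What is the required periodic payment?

Level ordinary annuity; solve PV = PMT × [(1 − (1+r)^−n)/r] for PMT.
Periodic rate r = 0.093 per year.
With n = 6: PMT = 100,000 / ([(1 − (1+r)^−n)/r]) = A$22,491.74

A$22,491.74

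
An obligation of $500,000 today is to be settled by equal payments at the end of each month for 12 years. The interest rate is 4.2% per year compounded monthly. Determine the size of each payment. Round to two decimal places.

$4,426.36

Level ordinary annuity; solve PV = PMT × [(1 − (1+r)^−n)/r] for PMT.
Periodic rate r = 0.042/12 per month; n is counted in months.
With n = 144: PMT = 500,000 / ([(1 − (1+r)^−n)/r]) = $4,426.36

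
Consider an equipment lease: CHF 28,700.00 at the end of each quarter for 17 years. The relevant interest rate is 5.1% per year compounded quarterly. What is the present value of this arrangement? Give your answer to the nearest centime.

This is an ordinary annuity: 68 payments of CHF 28,700.00 at the end of each quarter.
Periodic rate r = 0.051/4 per quarter; n is counted in quarters.
PV = PMT × [(1 − (1+r)^−n)/r] = 28,700 × [1 − (1+r)^−68] / r = CHF 1,299,897.03

CHF 1,299,897.03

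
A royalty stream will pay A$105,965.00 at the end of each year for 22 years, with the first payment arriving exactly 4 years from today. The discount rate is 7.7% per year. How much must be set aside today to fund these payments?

Ordinary annuity of 22 payments, first payment at period 4.
Periodic rate r = 0.077 per year.
The ordinary-annuity PV formula values the stream one period before the first payment (period 3); discount that back 3 periods:
PV₀ = 105,965 × [1 − (1+r)^−22] / r × (1+r)^−3 = A$886,185.14

A$886,185.14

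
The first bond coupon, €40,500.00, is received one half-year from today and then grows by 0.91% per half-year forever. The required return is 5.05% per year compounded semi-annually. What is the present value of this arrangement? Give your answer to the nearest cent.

€2,507,739.94

Periodic rate r = 0.0505/2 per half-year.
Growing perpetuity (Gordon): PV = PMT₁ / (r − g) = 40,500 / (r − 0.0091) = €2,507,739.94.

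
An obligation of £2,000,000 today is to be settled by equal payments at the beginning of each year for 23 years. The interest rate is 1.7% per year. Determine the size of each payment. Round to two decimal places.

Level annuity due; solve PV = PMT × [(1 − (1+r)^−n)/r] × (1+r) for PMT.
Periodic rate r = 0.017 per year.
With n = 23: PMT = 2,000,000 / ([(1 − (1+r)^−n)/r] × (1+r)) = £104,021.00

£104,021.00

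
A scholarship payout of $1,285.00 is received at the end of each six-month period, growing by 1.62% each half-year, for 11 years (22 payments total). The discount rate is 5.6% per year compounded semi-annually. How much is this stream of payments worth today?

$24,425.91

Periodic rate r = 0.056/2 per half-year; n is counted in half-years.
Growing ordinary annuity: PV = PMT₁ × [1 − ((1+g)/(1+r))^n] / (r − g) = 1,285 × [1 − ((1+0.0162)/(1+r))^22] / (r − 0.0162) = $24,425.91.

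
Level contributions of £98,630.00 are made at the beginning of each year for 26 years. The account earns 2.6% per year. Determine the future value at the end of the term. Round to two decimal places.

This is an annuity due: 26 deposits of £98,630.00 at the beginning of each year.
Periodic rate r = 0.026 per year.
FV = PMT × [((1+r)^n − 1)/r] × (1+r) = 98,630 × [(1+r)^26 − 1] / r × (1+r) = £3,693,936.20

£3,693,936.20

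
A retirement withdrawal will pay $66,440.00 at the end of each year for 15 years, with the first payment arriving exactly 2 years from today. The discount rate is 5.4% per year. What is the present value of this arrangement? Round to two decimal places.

$636,955.60

Ordinary annuity of 15 payments, first payment at period 2.
Periodic rate r = 0.054 per year.
The ordinary-annuity PV formula values the stream one period before the first payment (period 1); discount that back 1 periods:
PV₀ = 66,440 × [1 − (1+r)^−15] / r × (1+r)^−1 = $636,955.60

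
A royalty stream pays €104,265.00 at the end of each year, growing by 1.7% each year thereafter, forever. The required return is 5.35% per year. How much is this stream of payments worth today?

€2,856,575.34

Periodic rate r = 0.0535 per year.
Growing perpetuity (Gordon): PV = PMT₁ / (r − g) = 104,265 / (r − 0.017) = €2,856,575.34.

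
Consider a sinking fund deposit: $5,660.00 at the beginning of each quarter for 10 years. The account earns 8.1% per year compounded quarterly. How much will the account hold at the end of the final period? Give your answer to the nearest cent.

This is an annuity due: 40 deposits of $5,660.00 at the beginning of each quarter.
Periodic rate r = 0.081/4 per quarter; n is counted in quarters.
FV = PMT × [((1+r)^n − 1)/r] × (1+r) = 5,660 × [(1+r)^40 − 1] / r × (1+r) = $350,694.76

$350,694.76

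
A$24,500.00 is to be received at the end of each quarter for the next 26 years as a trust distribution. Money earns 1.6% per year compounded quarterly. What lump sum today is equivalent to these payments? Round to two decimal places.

A$2,081,104.16

This is an ordinary annuity: 104 payments of A$24,500.00 at the end of each quarter.
Periodic rate r = 0.016/4 per quarter; n is counted in quarters.
PV = PMT × [(1 − (1+r)^−n)/r] = 24,500 × [1 − (1+r)^−104] / r = A$2,081,104.16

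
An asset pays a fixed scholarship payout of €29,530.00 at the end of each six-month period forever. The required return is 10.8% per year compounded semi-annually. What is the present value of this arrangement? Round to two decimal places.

Periodic rate r = 0.108/2 per half-year.
Level perpetuity: PV = PMT / r = 29,530 / (0.108/2) = €546,851.85.

€546,851.85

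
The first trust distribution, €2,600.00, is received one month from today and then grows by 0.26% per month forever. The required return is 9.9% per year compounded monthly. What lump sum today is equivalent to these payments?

€460,176.99

Periodic rate r = 0.099/12 per month.
Growing perpetuity (Gordon): PV = PMT₁ / (r − g) = 2,600 / (r − 0.0026) = €460,176.99.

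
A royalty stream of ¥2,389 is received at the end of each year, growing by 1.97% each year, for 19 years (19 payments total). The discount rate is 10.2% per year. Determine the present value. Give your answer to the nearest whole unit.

Periodic rate r = 0.102 per year.
Growing ordinary annuity: PV = PMT₁ × [1 − ((1+g)/(1+r))^n] / (r − g) = 2,389 × [1 − ((1+0.0197)/(1+r))^19] / (r − 0.0197) = ¥22,385.

¥22,385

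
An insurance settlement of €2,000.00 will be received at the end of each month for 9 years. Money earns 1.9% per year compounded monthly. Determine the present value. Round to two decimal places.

€198,397.19

This is an ordinary annuity: 108 payments of €2,000.00 at the end of each month.
Periodic rate r = 0.019/12 per month; n is counted in months.
PV = PMT × [(1 − (1+r)^−n)/r] = 2,000 × [1 − (1+r)^−108] / r = €198,397.19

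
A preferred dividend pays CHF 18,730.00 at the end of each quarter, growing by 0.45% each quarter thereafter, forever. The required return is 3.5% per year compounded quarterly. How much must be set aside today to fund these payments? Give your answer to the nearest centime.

Periodic rate r = 0.035/4 per quarter.
Growing perpetuity (Gordon): PV = PMT₁ / (r − g) = 18,730 / (r − 0.0045) = CHF 4,407,058.82.

CHF 4,407,058.82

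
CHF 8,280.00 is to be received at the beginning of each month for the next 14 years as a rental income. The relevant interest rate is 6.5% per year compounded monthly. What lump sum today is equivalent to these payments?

This is an annuity due: 168 payments of CHF 8,280.00 at the beginning of each month.
Periodic rate r = 0.065/12 per month; n is counted in months.
PV = PMT × [(1 − (1+r)^−n)/r] × (1+r) = 8,280 × [1 − (1+r)^−168] / r × (1+r) = CHF 916,736.70

CHF 916,736.70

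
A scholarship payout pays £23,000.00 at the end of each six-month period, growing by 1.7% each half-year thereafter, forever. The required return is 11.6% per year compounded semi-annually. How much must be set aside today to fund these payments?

£560,975.61

Periodic rate r = 0.116/2 per half-year.
Growing perpetuity (Gordon): PV = PMT₁ / (r − g) = 23,000 / (r − 0.017) = £560,975.61.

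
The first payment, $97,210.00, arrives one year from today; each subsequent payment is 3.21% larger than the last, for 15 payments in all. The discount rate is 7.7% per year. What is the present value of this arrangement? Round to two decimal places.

$1,022,008.42

Periodic rate r = 0.077 per year.
Growing ordinary annuity: PV = PMT₁ × [1 − ((1+g)/(1+r))^n] / (r − g) = 97,210 × [1 − ((1+0.0321)/(1+r))^15] / (r − 0.0321) = $1,022,008.42.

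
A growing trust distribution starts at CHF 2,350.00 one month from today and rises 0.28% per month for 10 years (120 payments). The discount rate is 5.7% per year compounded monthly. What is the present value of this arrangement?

CHF 250,596.18

Periodic rate r = 0.057/12 per month; n is counted in months.
Growing ordinary annuity: PV = PMT₁ × [1 − ((1+g)/(1+r))^n] / (r − g) = 2,350 × [1 − ((1+0.0028)/(1+r))^120] / (r − 0.0028) = CHF 250,596.18.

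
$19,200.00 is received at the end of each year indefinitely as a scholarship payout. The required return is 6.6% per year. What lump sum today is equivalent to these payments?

Periodic rate r = 0.066 per year.
Level perpetuity: PV = PMT / r = 19,200 / (0.066) = $290,909.09.

$290,909.09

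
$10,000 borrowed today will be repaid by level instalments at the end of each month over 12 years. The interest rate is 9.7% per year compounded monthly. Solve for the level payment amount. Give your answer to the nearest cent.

Level ordinary annuity; solve PV = PMT × [(1 − (1+r)^−n)/r] for PMT.
Periodic rate r = 0.097/12 per month; n is counted in months.
With n = 144: PMT = 10,000 / ([(1 − (1+r)^−n)/r]) = $117.78

$117.78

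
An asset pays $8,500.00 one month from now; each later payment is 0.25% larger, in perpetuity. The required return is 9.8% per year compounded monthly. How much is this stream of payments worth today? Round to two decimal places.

Periodic rate r = 0.098/12 per month.
Growing perpetuity (Gordon): PV = PMT₁ / (r − g) = 8,500 / (r − 0.0025) = $1,500,000.00.

$1,500,000.00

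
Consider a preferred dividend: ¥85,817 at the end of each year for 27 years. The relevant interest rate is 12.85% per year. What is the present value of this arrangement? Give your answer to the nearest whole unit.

This is an ordinary annuity: 27 payments of ¥85,817 at the end of each year.
Periodic rate r = 0.1285 per year.
PV = PMT × [(1 − (1+r)^−n)/r] = 85,817 × [1 − (1+r)^−27] / r = ¥642,302

¥642,302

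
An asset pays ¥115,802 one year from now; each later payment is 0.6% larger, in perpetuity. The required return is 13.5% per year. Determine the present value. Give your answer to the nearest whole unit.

¥897,690

Periodic rate r = 0.135 per year.
Growing perpetuity (Gordon): PV = PMT₁ / (r − g) = 115,802 / (r − 0.006) = ¥897,690.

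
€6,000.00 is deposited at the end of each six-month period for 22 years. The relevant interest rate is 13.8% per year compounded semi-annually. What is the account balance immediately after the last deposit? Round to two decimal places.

€1,551,070.98

This is an ordinary annuity: 44 deposits of €6,000.00 at the end of each six-month period.
Periodic rate r = 0.138/2 per half-year; n is counted in half-years.
FV = PMT × [((1+r)^n − 1)/r] = 6,000 × [(1+r)^44 − 1] / r = €1,551,070.98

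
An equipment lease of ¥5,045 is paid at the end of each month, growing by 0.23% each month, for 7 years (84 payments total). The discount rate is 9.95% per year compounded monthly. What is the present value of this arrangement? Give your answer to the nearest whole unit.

Periodic rate r = 0.0995/12 per month; n is counted in months.
Growing ordinary annuity: PV = PMT₁ × [1 − ((1+g)/(1+r))^n] / (r − g) = 5,045 × [1 − ((1+0.0023)/(1+r))^84] / (r − 0.0023) = ¥331,634.

¥331,634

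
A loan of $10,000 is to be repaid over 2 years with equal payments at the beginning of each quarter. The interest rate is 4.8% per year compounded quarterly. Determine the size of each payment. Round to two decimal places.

$1,302.81

Level annuity due; solve PV = PMT × [(1 − (1+r)^−n)/r] × (1+r) for PMT.
Periodic rate r = 0.048/4 per quarter; n is counted in quarters.
With n = 8: PMT = 10,000 / ([(1 − (1+r)^−n)/r] × (1+r)) = $1,302.81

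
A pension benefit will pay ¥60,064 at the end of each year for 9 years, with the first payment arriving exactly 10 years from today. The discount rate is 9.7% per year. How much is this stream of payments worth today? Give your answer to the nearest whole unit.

¥152,160

Ordinary annuity of 9 payments, first payment at period 10.
Periodic rate r = 0.097 per year.
The ordinary-annuity PV formula values the stream one period before the first payment (period 9); discount that back 9 periods:
PV₀ = 60,064 × [1 − (1+r)^−9] / r × (1+r)^−9 = ¥152,160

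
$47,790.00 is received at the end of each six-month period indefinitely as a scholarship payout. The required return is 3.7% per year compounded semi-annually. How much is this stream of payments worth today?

$2,583,243.24

Periodic rate r = 0.037/2 per half-year.
Level perpetuity: PV = PMT / r = 47,790 / (0.037/2) = $2,583,243.24.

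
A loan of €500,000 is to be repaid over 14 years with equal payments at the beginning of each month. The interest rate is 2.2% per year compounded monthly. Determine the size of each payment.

€3,454.39

Level annuity due; solve PV = PMT × [(1 − (1+r)^−n)/r] × (1+r) for PMT.
Periodic rate r = 0.022/12 per month; n is counted in months.
With n = 168: PMT = 500,000 / ([(1 − (1+r)^−n)/r] × (1+r)) = €3,454.39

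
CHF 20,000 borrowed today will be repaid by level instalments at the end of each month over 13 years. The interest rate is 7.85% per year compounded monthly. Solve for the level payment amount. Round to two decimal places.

CHF 204.94

Level ordinary annuity; solve PV = PMT × [(1 − (1+r)^−n)/r] for PMT.
Periodic rate r = 0.0785/12 per month; n is counted in months.
With n = 156: PMT = 20,000 / ([(1 − (1+r)^−n)/r]) = CHF 204.94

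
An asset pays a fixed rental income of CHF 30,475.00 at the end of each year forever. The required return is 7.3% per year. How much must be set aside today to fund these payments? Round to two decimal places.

CHF 417,465.75

Periodic rate r = 0.073 per year.
Level perpetuity: PV = PMT / r = 30,475 / (0.073) = CHF 417,465.75.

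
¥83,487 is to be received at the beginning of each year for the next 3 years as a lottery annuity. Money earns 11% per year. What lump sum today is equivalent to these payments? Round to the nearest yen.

¥226,460

This is an annuity due: 3 payments of ¥83,487 at the beginning of each year.
Periodic rate r = 0.11 per year.
PV = PMT × [(1 − (1+r)^−n)/r] × (1+r) = 83,487 × [1 − (1+r)^−3] / r × (1+r) = ¥226,460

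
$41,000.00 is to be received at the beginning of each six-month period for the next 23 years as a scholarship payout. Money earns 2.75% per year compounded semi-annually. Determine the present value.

This is an annuity due: 46 payments of $41,000.00 at the beginning of each six-month period.
Periodic rate r = 0.0275/2 per half-year; n is counted in half-years.
PV = PMT × [(1 − (1+r)^−n)/r] × (1+r) = 41,000 × [1 − (1+r)^−46] / r × (1+r) = $1,409,975.03

$1,409,975.03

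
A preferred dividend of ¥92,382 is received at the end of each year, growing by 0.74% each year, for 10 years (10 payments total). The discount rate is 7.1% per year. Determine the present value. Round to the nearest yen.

Periodic rate r = 0.071 per year.
Growing ordinary annuity: PV = PMT₁ × [1 − ((1+g)/(1+r))^n] / (r − g) = 92,382 × [1 − ((1+0.0074)/(1+r))^10] / (r − 0.0074) = ¥665,039.

¥665,039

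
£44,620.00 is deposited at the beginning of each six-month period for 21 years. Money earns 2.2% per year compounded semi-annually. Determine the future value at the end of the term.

£2,391,884.33

This is an annuity due: 42 deposits of £44,620.00 at the beginning of each six-month period.
Periodic rate r = 0.022/2 per half-year; n is counted in half-years.
FV = PMT × [((1+r)^n − 1)/r] × (1+r) = 44,620 × [(1+r)^42 − 1] / r × (1+r) = £2,391,884.33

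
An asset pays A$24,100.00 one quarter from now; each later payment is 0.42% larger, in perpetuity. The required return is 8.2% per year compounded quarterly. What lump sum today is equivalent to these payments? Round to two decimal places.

A$1,478,527.61

Periodic rate r = 0.082/4 per quarter.
Growing perpetuity (Gordon): PV = PMT₁ / (r − g) = 24,100 / (r − 0.0042) = A$1,478,527.61.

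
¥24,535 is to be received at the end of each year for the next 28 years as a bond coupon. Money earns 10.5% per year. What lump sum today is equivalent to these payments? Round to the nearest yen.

This is an ordinary annuity: 28 payments of ¥24,535 at the end of each year.
Periodic rate r = 0.105 per year.
PV = PMT × [(1 − (1+r)^−n)/r] = 24,535 × [1 − (1+r)^−28] / r = ¥219,396

¥219,396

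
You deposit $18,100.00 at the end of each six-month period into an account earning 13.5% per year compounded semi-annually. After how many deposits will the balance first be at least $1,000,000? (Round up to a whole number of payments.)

24 payments

Periodic rate r = 0.135/2 per half-year; n is counted in half-years.
Ordinary annuity FV: 1,000,000 = 18,100 × [((1+r)^n − 1)/r].
(1+r)^n = 1 + 1,000,000 × r / 18,100, so n = ln(1 + 1,000,000·r/18,100) / ln(1+r) = 23.79.
Round up to a whole number of payments: n = 24.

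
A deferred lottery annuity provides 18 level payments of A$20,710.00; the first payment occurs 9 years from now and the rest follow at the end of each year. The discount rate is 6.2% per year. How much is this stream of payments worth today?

Ordinary annuity of 18 payments, first payment at period 9.
Periodic rate r = 0.062 per year.
The ordinary-annuity PV formula values the stream one period before the first payment (period 8); discount that back 8 periods:
PV₀ = 20,710 × [1 − (1+r)^−18] / r × (1+r)^−8 = A$136,527.37

A$136,527.37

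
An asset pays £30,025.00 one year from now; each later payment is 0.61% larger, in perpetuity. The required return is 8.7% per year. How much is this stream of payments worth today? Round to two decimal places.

Periodic rate r = 0.087 per year.
Growing perpetuity (Gordon): PV = PMT₁ / (r − g) = 30,025 / (r − 0.0061) = £371,137.21.

£371,137.21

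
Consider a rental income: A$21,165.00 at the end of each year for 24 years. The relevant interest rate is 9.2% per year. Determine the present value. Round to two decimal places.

A$202,226.02

This is an ordinary annuity: 24 payments of A$21,165.00 at the end of each year.
Periodic rate r = 0.092 per year.
PV = PMT × [(1 − (1+r)^−n)/r] = 21,165 × [1 − (1+r)^−24] / r = A$202,226.02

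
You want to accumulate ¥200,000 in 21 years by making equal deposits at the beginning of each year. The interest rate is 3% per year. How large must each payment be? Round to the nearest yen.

Level annuity due; solve FV = PMT × [((1+r)^n − 1)/r] × (1+r) for PMT.
Periodic rate r = 0.03 per year.
With n = 21: PMT = 200,000 / ([((1+r)^n − 1)/r] × (1+r)) = ¥6,771

¥6,771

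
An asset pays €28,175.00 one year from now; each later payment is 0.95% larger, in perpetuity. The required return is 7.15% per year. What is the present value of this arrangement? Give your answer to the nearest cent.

Periodic rate r = 0.0715 per year.
Growing perpetuity (Gordon): PV = PMT₁ / (r − g) = 28,175 / (r − 0.0095) = €454,435.48.

€454,435.48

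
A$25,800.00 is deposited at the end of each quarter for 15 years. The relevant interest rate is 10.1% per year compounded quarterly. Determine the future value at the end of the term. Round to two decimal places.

A$3,540,109.84

This is an ordinary annuity: 60 deposits of A$25,800.00 at the end of each quarter.
Periodic rate r = 0.101/4 per quarter; n is counted in quarters.
FV = PMT × [((1+r)^n − 1)/r] = 25,800 × [(1+r)^60 − 1] / r = A$3,540,109.84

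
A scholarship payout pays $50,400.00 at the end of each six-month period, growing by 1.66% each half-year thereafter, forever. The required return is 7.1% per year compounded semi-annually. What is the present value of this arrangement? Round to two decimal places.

$2,666,666.67

Periodic rate r = 0.071/2 per half-year.
Growing perpetuity (Gordon): PV = PMT₁ / (r − g) = 50,400 / (r − 0.0166) = $2,666,666.67.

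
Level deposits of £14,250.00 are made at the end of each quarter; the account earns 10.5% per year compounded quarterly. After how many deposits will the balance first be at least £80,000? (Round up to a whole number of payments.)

Periodic rate r = 0.105/4 per quarter; n is counted in quarters.
Ordinary annuity FV: 80,000 = 14,250 × [((1+r)^n − 1)/r].
(1+r)^n = 1 + 80,000 × r / 14,250, so n = ln(1 + 80,000·r/14,250) / ln(1+r) = 5.31.
Round up to a whole number of payments: n = 6.

6 payments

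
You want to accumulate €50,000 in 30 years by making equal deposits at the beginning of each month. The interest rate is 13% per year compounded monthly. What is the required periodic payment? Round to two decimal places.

Level annuity due; solve FV = PMT × [((1+r)^n − 1)/r] × (1+r) for PMT.
Periodic rate r = 0.13/12 per month; n is counted in months.
With n = 360: PMT = 50,000 / ([((1+r)^n − 1)/r] × (1+r)) = €11.31

€11.31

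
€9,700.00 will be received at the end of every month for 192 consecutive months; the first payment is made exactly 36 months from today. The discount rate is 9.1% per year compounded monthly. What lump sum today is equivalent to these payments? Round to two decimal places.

€751,709.85

Ordinary annuity of 192 payments, first payment at period 36.
Periodic rate r = 0.091/12 per month; n is counted in months.
The ordinary-annuity PV formula values the stream one period before the first payment (period 35); discount that back 35 periods:
PV₀ = 9,700 × [1 − (1+r)^−192] / r × (1+r)^−35 = €751,709.85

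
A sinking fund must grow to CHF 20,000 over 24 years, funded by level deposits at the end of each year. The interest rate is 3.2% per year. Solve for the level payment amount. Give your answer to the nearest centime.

Level ordinary annuity; solve FV = PMT × [((1+r)^n − 1)/r] for PMT.
Periodic rate r = 0.032 per year.
With n = 24: PMT = 20,000 / ([((1+r)^n − 1)/r]) = CHF 566.54

CHF 566.54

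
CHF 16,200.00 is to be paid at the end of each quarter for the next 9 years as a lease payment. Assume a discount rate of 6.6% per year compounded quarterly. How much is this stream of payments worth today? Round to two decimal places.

This is an ordinary annuity: 36 payments of CHF 16,200.00 at the end of each quarter.
Periodic rate r = 0.066/4 per quarter; n is counted in quarters.
PV = PMT × [(1 − (1+r)^−n)/r] = 16,200 × [1 − (1+r)^−36] / r = CHF 437,108.26

CHF 437,108.26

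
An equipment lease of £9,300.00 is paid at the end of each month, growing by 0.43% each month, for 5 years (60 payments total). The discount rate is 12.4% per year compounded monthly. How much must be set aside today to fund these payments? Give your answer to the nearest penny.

Periodic rate r = 0.124/12 per month; n is counted in months.
Growing ordinary annuity: PV = PMT₁ × [1 − ((1+g)/(1+r))^n] / (r − g) = 9,300 × [1 − ((1+0.0043)/(1+r))^60] / (r − 0.0043) = £465,336.81.

£465,336.81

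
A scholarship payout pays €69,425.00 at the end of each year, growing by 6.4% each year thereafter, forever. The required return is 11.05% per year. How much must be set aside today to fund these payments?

€1,493,010.75

Periodic rate r = 0.1105 per year.
Growing perpetuity (Gordon): PV = PMT₁ / (r − g) = 69,425 / (r − 0.064) = €1,493,010.75.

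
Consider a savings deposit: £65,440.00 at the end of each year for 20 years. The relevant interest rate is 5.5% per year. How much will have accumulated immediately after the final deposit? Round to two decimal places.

£2,281,782.73

This is an ordinary annuity: 20 deposits of £65,440.00 at the end of each year.
Periodic rate r = 0.055 per year.
FV = PMT × [((1+r)^n − 1)/r] = 65,440 × [(1+r)^20 − 1] / r = £2,281,782.73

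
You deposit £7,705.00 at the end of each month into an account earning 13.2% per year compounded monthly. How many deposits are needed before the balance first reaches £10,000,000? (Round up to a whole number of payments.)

Periodic rate r = 0.132/12 per month; n is counted in months.
Ordinary annuity FV: 10,000,000 = 7,705 × [((1+r)^n − 1)/r].
(1+r)^n = 1 + 10,000,000 × r / 7,705, so n = ln(1 + 10,000,000·r/7,705) / ln(1+r) = 249.21.
Round up to a whole number of payments: n = 250.

250 payments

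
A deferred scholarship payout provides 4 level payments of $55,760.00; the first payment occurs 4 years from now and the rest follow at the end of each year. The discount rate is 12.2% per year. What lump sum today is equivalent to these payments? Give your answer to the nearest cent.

Ordinary annuity of 4 payments, first payment at period 4.
Periodic rate r = 0.122 per year.
The ordinary-annuity PV formula values the stream one period before the first payment (period 3); discount that back 3 periods:
PV₀ = 55,760 × [1 − (1+r)^−4] / r × (1+r)^−3 = $119,402.13

$119,402.13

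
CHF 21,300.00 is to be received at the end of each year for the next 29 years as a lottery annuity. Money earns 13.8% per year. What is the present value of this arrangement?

This is an ordinary annuity: 29 payments of CHF 21,300.00 at the end of each year.
Periodic rate r = 0.138 per year.
PV = PMT × [(1 − (1+r)^−n)/r] = 21,300 × [1 − (1+r)^−29] / r = CHF 150,713.91

CHF 150,713.91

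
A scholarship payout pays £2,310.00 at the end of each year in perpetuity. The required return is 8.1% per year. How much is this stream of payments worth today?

Periodic rate r = 0.081 per year.
Level perpetuity: PV = PMT / r = 2,310 / (0.081) = £28,518.52.

£28,518.52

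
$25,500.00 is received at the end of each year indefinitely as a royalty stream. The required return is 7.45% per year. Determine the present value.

Periodic rate r = 0.0745 per year.
Level perpetuity: PV = PMT / r = 25,500 / (0.0745) = $342,281.88.

$342,281.88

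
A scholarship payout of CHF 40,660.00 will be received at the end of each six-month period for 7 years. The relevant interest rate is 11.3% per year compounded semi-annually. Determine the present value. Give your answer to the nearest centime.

This is an ordinary annuity: 14 payments of CHF 40,660.00 at the end of each six-month period.
Periodic rate r = 0.113/2 per half-year; n is counted in half-years.
PV = PMT × [(1 − (1+r)^−n)/r] = 40,660 × [1 − (1+r)^−14] / r = CHF 386,261.13

CHF 386,261.13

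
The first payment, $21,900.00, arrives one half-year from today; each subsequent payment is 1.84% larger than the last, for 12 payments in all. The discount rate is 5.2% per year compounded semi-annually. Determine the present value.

Periodic rate r = 0.052/2 per half-year; n is counted in half-years.
Growing ordinary annuity: PV = PMT₁ × [1 − ((1+g)/(1+r))^n] / (r − g) = 21,900 × [1 − ((1+0.0184)/(1+r))^12] / (r − 0.0184) = $245,958.42.

$245,958.42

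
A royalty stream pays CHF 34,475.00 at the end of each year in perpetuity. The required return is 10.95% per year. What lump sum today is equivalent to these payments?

Periodic rate r = 0.1095 per year.
Level perpetuity: PV = PMT / r = 34,475 / (0.1095) = CHF 314,840.18.

CHF 314,840.18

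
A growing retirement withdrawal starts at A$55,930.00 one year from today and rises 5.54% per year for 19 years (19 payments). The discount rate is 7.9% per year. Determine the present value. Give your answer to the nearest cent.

Periodic rate r = 0.079 per year.
Growing ordinary annuity: PV = PMT₁ × [1 − ((1+g)/(1+r))^n] / (r − g) = 55,930 × [1 − ((1+0.0554)/(1+r))^19] / (r − 0.0554) = A$813,053.41.

A$813,053.41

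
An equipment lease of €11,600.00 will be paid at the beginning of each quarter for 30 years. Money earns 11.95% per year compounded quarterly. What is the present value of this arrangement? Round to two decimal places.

This is an annuity due: 120 payments of €11,600.00 at the beginning of each quarter.
Periodic rate r = 0.1195/4 per quarter; n is counted in quarters.
PV = PMT × [(1 − (1+r)^−n)/r] × (1+r) = 11,600 × [1 − (1+r)^−120] / r × (1+r) = €388,195.11

€388,195.11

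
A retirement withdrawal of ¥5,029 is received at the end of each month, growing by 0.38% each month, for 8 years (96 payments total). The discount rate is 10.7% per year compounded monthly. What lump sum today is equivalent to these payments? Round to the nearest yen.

Periodic rate r = 0.107/12 per month; n is counted in months.
Growing ordinary annuity: PV = PMT₁ × [1 − ((1+g)/(1+r))^n] / (r − g) = 5,029 × [1 − ((1+0.0038)/(1+r))^96] / (r − 0.0038) = ¥379,590.

¥379,590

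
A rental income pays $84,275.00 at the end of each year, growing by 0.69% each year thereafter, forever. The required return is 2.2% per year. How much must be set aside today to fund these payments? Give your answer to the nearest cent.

Periodic rate r = 0.022 per year.
Growing perpetuity (Gordon): PV = PMT₁ / (r − g) = 84,275 / (r − 0.0069) = $5,581,125.83.

$5,581,125.83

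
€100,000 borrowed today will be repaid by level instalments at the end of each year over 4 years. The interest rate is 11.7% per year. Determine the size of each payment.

Level ordinary annuity; solve PV = PMT × [(1 − (1+r)^−n)/r] for PMT.
Periodic rate r = 0.117 per year.
With n = 4: PMT = 100,000 / ([(1 − (1+r)^−n)/r]) = €32,715.65

€32,715.65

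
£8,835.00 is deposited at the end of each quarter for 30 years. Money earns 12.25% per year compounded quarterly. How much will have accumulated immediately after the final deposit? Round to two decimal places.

£10,481,398.90

This is an ordinary annuity: 120 deposits of £8,835.00 at the end of each quarter.
Periodic rate r = 0.1225/4 per quarter; n is counted in quarters.
FV = PMT × [((1+r)^n − 1)/r] = 8,835 × [(1+r)^120 − 1] / r = £10,481,398.90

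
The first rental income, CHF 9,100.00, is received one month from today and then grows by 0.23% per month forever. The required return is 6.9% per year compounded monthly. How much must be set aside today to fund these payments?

CHF 2,637,681.16

Periodic rate r = 0.069/12 per month.
Growing perpetuity (Gordon): PV = PMT₁ / (r − g) = 9,100 / (r − 0.0023) = CHF 2,637,681.16.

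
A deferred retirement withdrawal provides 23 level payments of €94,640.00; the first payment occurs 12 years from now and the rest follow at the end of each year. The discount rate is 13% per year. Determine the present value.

Ordinary annuity of 23 payments, first payment at period 12.
Periodic rate r = 0.13 per year.
The ordinary-annuity PV formula values the stream one period before the first payment (period 11); discount that back 11 periods:
PV₀ = 94,640 × [1 − (1+r)^−23] / r × (1+r)^−11 = €178,373.20

€178,373.20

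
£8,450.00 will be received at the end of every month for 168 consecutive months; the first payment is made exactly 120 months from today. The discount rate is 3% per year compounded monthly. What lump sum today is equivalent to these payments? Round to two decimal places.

£860,347.16

Ordinary annuity of 168 payments, first payment at period 120.
Periodic rate r = 0.03/12 per month; n is counted in months.
The ordinary-annuity PV formula values the stream one period before the first payment (period 119); discount that back 119 periods:
PV₀ = 8,450 × [1 − (1+r)^−168] / r × (1+r)^−119 = £860,347.16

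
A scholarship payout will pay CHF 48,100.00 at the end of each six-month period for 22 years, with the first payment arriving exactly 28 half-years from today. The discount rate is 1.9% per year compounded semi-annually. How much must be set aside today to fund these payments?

Ordinary annuity of 44 payments, first payment at period 28.
Periodic rate r = 0.019/2 per half-year; n is counted in half-years.
The ordinary-annuity PV formula values the stream one period before the first payment (period 27); discount that back 27 periods:
PV₀ = 48,100 × [1 − (1+r)^−44] / r × (1+r)^−27 = CHF 1,334,936.44

CHF 1,334,936.44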